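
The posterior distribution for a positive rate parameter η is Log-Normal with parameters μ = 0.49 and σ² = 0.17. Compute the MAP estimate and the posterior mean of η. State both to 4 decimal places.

Mode = exp(μ − σ²) = exp(0.32) = 1.3771.
Mean = exp(μ + σ²/2) = exp(0.575) = 1.7771.

MAP = 1.3771; posterior mean = 1.7771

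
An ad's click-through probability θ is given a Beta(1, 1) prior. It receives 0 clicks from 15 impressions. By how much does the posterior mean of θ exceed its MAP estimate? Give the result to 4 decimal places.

Posterior: Beta(1+0, 1+15) = Beta(1, 16).
Since α = 1 ≤ 1 and β > 1, the Beta density is monotone decreasing on [0,1]; the mode is at 0.
Mean = 1/(1+16) = 0.0588.
Difference = 0.0588 − 0.0000 = 0.0588.
Right-skewed posterior ⇒ mode < mean.

0.0588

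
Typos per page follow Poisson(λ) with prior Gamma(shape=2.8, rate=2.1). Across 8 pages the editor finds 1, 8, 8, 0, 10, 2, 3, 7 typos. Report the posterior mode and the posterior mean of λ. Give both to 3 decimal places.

Σ counts = 39. Posterior: Gamma(shape = 2.8+39 = 41.8, rate = 2.1+8 = 10.1).
Mode = (α−1)/β = 40.8/10.1 = 4.040.
Mean = α/β = 41.8/10.1 = 4.139.

MAP = 4.040; posterior mean = 4.139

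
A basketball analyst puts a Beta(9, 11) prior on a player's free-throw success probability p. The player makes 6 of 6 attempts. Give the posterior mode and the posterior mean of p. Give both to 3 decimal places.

posterior mode = 0.583, posterior mean = 0.577

Posterior: Beta(9+6, 11+0) = Beta(15, 11).
Mode = (15−1)/(15+11−2) = 14/24 = 0.583.
Mean = 15/(15+11) = 15/26 = 0.577.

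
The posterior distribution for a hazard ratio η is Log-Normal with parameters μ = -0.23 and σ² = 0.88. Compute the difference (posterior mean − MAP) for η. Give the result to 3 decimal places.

0.904

Mode = exp(μ − σ²) = exp(-1.11) = 0.330.
Mean = exp(μ + σ²/2) = exp(0.210) = 1.234.
Difference = 1.234 − 0.330 = 0.904.
The mean is pulled above the mode by the posterior's right skew.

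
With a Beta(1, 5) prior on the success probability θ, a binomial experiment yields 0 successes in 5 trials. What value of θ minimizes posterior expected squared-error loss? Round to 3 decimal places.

Posterior: Beta(1+0, 5+5) = Beta(1, 10).
Since α = 1 ≤ 1 and β > 1, the Beta density is monotone decreasing on [0,1]; the mode is at 0.
Mean = 1/(1+10) = 0.091.
Squared-error loss ⇒ the optimal estimator is the posterior mean.

0.091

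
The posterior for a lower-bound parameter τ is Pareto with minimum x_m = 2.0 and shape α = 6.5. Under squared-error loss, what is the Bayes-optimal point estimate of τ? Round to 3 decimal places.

2.364

The Pareto density is strictly decreasing on [x_m, ∞), so the mode is x_m = 2.000.
Mean = α·x_m/(α−1) = 6.5·2.0/5.5 = 2.364.
Squared-error loss ⇒ the optimal estimator is the posterior mean.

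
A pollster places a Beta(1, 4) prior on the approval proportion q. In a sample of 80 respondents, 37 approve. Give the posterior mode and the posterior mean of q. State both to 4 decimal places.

Posterior: Beta(1+37, 4+43) = Beta(38, 47).
Mode = (38−1)/(38+47−2) = 37/83 = 0.4458.
Mean = 38/(38+47) = 38/85 = 0.4471.

q_MAP = 0.4458, E[q|data] = 0.4471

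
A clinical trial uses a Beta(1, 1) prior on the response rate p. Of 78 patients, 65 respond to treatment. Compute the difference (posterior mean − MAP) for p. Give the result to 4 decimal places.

-0.0083

Posterior: Beta(1+65, 1+13) = Beta(66, 14).
Mode = (66−1)/(66+14−2) = 65/78 = 0.8333.
With a flat prior the MAP equals the MLE, 65/78.
Mean = 66/(66+14) = 66/80 = 0.8250.
Difference = 0.8250 − 0.8333 = -0.0083.
The mean is pulled below the mode by the posterior's left skew.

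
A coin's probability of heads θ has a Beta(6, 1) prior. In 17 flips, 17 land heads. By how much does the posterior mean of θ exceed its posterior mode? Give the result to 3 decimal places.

Posterior: Beta(6+17, 1+0) = Beta(23, 1).
Since β = 1 ≤ 1 and α > 1, the Beta density is monotone increasing on [0,1]; the mode is at 1.
Mean = 23/(23+1) = 0.958.
Difference = 0.958 − 1.000 = -0.042.

-0.042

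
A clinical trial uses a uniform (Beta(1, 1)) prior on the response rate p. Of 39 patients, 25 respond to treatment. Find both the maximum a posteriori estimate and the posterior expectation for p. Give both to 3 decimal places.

Posterior: Beta(1+25, 1+14) = Beta(26, 15).
Mode = (26−1)/(26+15−2) = 25/39 = 0.641.
With a flat prior the MAP equals the MLE, 25/39.
Mean = 26/(26+15) = 26/41 = 0.634.
The posterior is left-skewed, so the mode exceeds the mean.

MAP: 0.641. Posterior mean: 0.634.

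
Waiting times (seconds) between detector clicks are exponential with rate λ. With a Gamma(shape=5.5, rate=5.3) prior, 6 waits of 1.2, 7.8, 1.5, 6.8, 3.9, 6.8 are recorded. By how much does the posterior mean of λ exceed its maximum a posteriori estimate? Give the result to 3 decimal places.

0.030

Σ times = 28.0. Posterior: Gamma(shape = 5.5+6 = 11.5, rate = 5.3+28.0 = 33.3).
Mode = (α−1)/β = 10.5/33.3 = 0.315.
Mean = α/β = 11.5/33.3 = 0.345.
Difference = 0.345 − 0.315 = 0.030.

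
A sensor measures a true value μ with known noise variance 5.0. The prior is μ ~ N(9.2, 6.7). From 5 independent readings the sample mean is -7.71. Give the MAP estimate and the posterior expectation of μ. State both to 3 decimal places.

Posterior for μ is Normal. Precision-weighted mean: (1/6.7·9.2 + 5/5.0·-7.71) / (1/6.7 + 5/5.0) = -5.514.
A Normal posterior is symmetric, so mode = mean.

MAP estimate = -5.514, posterior expectation = -5.514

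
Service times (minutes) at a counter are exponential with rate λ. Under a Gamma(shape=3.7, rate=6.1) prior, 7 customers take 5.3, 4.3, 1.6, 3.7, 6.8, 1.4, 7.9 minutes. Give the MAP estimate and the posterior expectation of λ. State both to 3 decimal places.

Σ times = 31.0. Posterior: Gamma(shape = 3.7+7 = 10.7, rate = 6.1+31.0 = 37.1).
Mode = (α−1)/β = 9.7/37.1 = 0.261.
Mean = α/β = 10.7/37.1 = 0.288.

MAP estimate = 0.261, posterior expectation = 0.288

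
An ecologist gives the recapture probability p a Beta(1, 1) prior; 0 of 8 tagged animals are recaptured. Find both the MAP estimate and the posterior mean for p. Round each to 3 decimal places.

Posterior: Beta(1+0, 1+8) = Beta(1, 9).
Since α = 1 ≤ 1 and β > 1, the Beta density is monotone decreasing on [0,1]; the mode is at 0.
Mean = 1/(1+9) = 0.100.

MAP: 0.000. Posterior mean: 0.100.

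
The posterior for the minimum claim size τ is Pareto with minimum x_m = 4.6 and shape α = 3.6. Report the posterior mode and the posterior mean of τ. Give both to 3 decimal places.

The Pareto density is strictly decreasing on [x_m, ∞), so the mode is x_m = 4.600.
Mean = α·x_m/(α−1) = 3.6·4.6/2.6 = 6.369.
The posterior is right-skewed, so the mean exceeds the mode.

MAP: 4.600. Posterior mean: 6.369.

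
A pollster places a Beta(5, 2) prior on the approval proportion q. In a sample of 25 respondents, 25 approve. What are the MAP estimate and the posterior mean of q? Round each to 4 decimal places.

q_MAP = 0.9667, E[q|data] = 0.9375

Posterior: Beta(5+25, 2+0) = Beta(30, 2).
Mode = (30−1)/(30+2−2) = 29/30 = 0.9667.
Mean = 30/(30+2) = 30/32 = 0.9375.
The mean is pulled below the mode by the posterior's left skew.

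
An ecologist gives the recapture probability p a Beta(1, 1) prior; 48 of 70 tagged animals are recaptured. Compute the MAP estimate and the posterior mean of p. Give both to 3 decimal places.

MAP estimate = 0.686, posterior mean = 0.681

Posterior: Beta(1+48, 1+22) = Beta(49, 23).
Mode = (49−1)/(49+23−2) = 48/70 = 0.686.
With a flat prior the MAP equals the MLE, 48/70.
Mean = 49/(49+23) = 49/72 = 0.681.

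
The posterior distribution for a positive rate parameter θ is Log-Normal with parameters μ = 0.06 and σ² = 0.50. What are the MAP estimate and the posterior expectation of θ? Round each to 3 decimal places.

Mode = exp(μ − σ²) = exp(-0.44) = 0.644.
Mean = exp(μ + σ²/2) = exp(0.310) = 1.363.

θ_MAP = 0.644, E[θ|data] = 1.363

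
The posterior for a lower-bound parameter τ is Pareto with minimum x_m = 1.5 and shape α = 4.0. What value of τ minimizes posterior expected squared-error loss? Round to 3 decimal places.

The Pareto density is strictly decreasing on [x_m, ∞), so the mode is x_m = 1.500.
Mean = α·x_m/(α−1) = 4.0·1.5/3.0 = 2.000.
Squared-error loss ⇒ the optimal estimator is the posterior mean.

2.000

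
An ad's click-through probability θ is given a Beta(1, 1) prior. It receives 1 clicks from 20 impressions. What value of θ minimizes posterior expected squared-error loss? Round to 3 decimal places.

0.091

Posterior: Beta(1+1, 1+19) = Beta(2, 20).
Mode = (2−1)/(2+20−2) = 1/20 = 0.050.
With a flat prior the MAP equals the MLE, 1/20.
Mean = 2/(2+20) = 2/22 = 0.091.
Squared-error loss ⇒ the optimal estimator is the posterior mean.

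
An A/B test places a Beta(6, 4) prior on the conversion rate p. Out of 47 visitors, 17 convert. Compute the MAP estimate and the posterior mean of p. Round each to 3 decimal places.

Posterior: Beta(6+17, 4+30) = Beta(23, 34).
Mode = (23−1)/(23+34−2) = 22/55 = 0.400.
Mean = 23/(23+34) = 23/57 = 0.404.
The posterior is right-skewed, so the mean exceeds the mode.

MAP = 0.400, posterior mean = 0.404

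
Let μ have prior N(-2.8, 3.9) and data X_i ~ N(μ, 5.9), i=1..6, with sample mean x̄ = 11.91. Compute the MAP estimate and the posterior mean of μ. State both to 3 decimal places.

MAP = 8.948, posterior mean = 8.948

Posterior for μ is Normal. Precision-weighted mean: (1/3.9·-2.8 + 6/5.9·11.91) / (1/3.9 + 6/5.9) = 8.948.
A Normal posterior is symmetric, so mode = mean.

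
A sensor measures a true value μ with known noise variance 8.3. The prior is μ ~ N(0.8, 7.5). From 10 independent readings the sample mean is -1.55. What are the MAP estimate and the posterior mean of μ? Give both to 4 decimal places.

MAP: -1.3158. Posterior mean: -1.3158.

Posterior for μ is Normal. Precision-weighted mean: (1/7.5·0.8 + 10/8.3·-1.55) / (1/7.5 + 10/8.3) = -1.3158.
A Normal posterior is symmetric, so mode = mean.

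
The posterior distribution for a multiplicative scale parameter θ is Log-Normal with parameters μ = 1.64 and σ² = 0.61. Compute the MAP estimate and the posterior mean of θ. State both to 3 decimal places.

MAP = 2.801; posterior mean = 6.994

Mode = exp(μ − σ²) = exp(1.03) = 2.801.
Mean = exp(μ + σ²/2) = exp(1.945) = 6.994.
Mean > mode: the posterior has a right tail.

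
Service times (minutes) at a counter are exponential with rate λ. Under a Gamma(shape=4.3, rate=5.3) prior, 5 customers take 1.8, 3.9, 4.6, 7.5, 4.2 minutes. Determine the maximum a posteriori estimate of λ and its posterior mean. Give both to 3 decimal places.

λ_MAP = 0.304, E[λ|data] = 0.341

Σ times = 22.0. Posterior: Gamma(shape = 4.3+5 = 9.3, rate = 5.3+22.0 = 27.3).
Mode = (α−1)/β = 8.3/27.3 = 0.304.
Mean = α/β = 9.3/27.3 = 0.341.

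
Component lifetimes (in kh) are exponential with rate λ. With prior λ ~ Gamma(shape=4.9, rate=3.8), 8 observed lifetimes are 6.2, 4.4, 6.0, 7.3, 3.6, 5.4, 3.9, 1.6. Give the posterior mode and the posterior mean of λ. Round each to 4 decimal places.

Σ times = 38.4. Posterior: Gamma(shape = 4.9+8 = 12.9, rate = 3.8+38.4 = 42.2).
Mode = (α−1)/β = 11.9/42.2 = 0.2820.
Mean = α/β = 12.9/42.2 = 0.3057.

MAP: 0.2820. Posterior mean: 0.3057.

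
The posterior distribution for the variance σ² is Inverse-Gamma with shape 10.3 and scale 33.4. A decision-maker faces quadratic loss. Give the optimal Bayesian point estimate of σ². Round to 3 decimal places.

3.591

Mode = β/(α+1) = 33.4/11.3 = 2.956.
Mean = β/(α−1) = 33.4/9.3 = 3.591.
Quadratic loss ⇒ the optimal estimator is the posterior mean.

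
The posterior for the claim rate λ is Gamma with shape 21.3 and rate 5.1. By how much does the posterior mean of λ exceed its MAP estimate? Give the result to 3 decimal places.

Mode = (α−1)/β = 20.3/5.1 = 3.980.
Mean = α/β = 21.3/5.1 = 4.176.
Difference = 4.176 − 3.980 = 0.196.
Right-skewed posterior ⇒ mode < mean.

0.196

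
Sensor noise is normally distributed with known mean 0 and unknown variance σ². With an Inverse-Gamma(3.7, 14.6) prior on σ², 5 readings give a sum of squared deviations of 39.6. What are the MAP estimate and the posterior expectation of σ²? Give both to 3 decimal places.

MAP estimate = 4.778, posterior expectation = 6.615

Posterior: Inverse-Gamma(shape = 3.7+5/2 = 6.2, scale = 14.6+39.6/2 = 34.4).
Mode = β/(α+1) = 34.4/7.2 = 4.778.
Mean = β/(α−1) = 34.4/5.2 = 6.615.
The mean is pulled above the mode by the posterior's right skew.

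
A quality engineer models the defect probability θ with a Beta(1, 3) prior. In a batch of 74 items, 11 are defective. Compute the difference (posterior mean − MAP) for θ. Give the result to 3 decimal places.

0.009

Posterior: Beta(1+11, 3+63) = Beta(12, 66).
Mode = (12−1)/(12+66−2) = 11/76 = 0.145.
Mean = 12/(12+66) = 12/78 = 0.154.
Difference = 0.154 − 0.145 = 0.009.
The mean is pulled above the mode by the posterior's right skew.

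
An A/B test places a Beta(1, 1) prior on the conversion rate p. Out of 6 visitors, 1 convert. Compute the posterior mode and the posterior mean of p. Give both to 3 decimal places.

Posterior: Beta(1+1, 1+5) = Beta(2, 6).
Mode = (2−1)/(2+6−2) = 1/6 = 0.167.
With a flat prior the MAP equals the MLE, 1/6.
Mean = 2/(2+6) = 2/8 = 0.250.

MAP = 0.167; posterior mean = 0.250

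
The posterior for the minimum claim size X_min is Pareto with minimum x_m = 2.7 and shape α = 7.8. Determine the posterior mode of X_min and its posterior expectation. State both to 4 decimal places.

The Pareto density is strictly decreasing on [x_m, ∞), so the mode is x_m = 2.7000.
Mean = α·x_m/(α−1) = 7.8·2.7/6.8 = 3.0971.

X_min_MAP = 2.7000, E[X_min|data] = 3.0971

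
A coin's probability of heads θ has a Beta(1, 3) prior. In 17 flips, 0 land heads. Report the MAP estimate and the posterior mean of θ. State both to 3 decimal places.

Posterior: Beta(1+0, 3+17) = Beta(1, 20).
Since α = 1 ≤ 1 and β > 1, the Beta density is monotone decreasing on [0,1]; the mode is at 0.
Mean = 1/(1+20) = 0.048.
Mean > mode: the posterior has a right tail.

MAP: 0.000. Posterior mean: 0.048.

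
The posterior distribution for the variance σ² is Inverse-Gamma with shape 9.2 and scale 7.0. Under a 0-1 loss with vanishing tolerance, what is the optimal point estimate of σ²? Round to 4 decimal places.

0.6863

Mode = β/(α+1) = 7.0/10.2 = 0.6863.
Mean = β/(α−1) = 7.0/8.2 = 0.8537.
This is the posterior mode — the MAP estimate.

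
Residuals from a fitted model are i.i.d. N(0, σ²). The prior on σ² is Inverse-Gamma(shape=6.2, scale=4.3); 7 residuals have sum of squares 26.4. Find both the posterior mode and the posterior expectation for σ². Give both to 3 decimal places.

Posterior: Inverse-Gamma(shape = 6.2+7/2 = 9.7, scale = 4.3+26.4/2 = 17.5).
Mode = β/(α+1) = 17.5/10.7 = 1.636.
Mean = β/(α−1) = 17.5/8.7 = 2.011.
Right-skewed posterior ⇒ mode < mean.

MAP: 1.636. Posterior mean: 2.011.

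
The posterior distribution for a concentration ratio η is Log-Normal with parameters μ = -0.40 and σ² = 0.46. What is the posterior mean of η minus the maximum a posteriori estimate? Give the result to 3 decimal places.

Mode = exp(μ − σ²) = exp(-0.86) = 0.423.
Mean = exp(μ + σ²/2) = exp(-0.170) = 0.844.
Difference = 0.844 − 0.423 = 0.421.
The posterior is right-skewed, so the mean exceeds the mode.

0.421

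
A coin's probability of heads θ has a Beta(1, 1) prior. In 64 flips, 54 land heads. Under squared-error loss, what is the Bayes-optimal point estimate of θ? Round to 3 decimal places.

0.833

Posterior: Beta(1+54, 1+10) = Beta(55, 11).
Mode = (55−1)/(55+11−2) = 54/64 = 0.844.
With a flat prior the MAP equals the MLE, 54/64.
Mean = 55/(55+11) = 55/66 = 0.833.
Squared-error loss ⇒ the optimal estimator is the posterior mean.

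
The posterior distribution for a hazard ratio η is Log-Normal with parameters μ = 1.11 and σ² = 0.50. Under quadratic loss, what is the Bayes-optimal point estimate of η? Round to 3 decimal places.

3.896

Mode = exp(μ − σ²) = exp(0.61) = 1.840.
Mean = exp(μ + σ²/2) = exp(1.360) = 3.896.
Quadratic loss ⇒ the optimal estimator is the posterior mean.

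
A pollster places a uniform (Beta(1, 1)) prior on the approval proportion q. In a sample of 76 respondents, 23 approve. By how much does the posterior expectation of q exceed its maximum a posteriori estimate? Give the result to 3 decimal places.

0.005

Posterior: Beta(1+23, 1+53) = Beta(24, 54).
Mode = (24−1)/(24+54−2) = 23/76 = 0.303.
Mean = 24/(24+54) = 24/78 = 0.308.
Difference = 0.308 − 0.303 = 0.005.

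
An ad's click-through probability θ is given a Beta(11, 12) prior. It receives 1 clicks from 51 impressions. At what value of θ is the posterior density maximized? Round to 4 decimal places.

Posterior: Beta(11+1, 12+50) = Beta(12, 62).
Mode = (12−1)/(12+62−2) = 11/72 = 0.1528.
Mean = 12/(12+62) = 12/74 = 0.1622.
This is the posterior mode — the MAP estimate.

0.1528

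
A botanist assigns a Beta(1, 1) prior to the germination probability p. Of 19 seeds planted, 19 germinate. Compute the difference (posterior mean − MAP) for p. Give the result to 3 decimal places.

-0.048

Posterior: Beta(1+19, 1+0) = Beta(20, 1).
Since β = 1 ≤ 1 and α > 1, the Beta density is monotone increasing on [0,1]; the mode is at 1.
Mean = 20/(20+1) = 0.952.
Difference = 0.952 − 1.000 = -0.048.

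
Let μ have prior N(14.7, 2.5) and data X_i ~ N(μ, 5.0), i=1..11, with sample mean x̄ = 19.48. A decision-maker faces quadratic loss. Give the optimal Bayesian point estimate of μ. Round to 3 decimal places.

Posterior for μ is Normal. Precision-weighted mean: (1/2.5·14.7 + 11/5.0·19.48) / (1/2.5 + 11/5.0) = 18.745.
A Normal posterior is symmetric, so mode = mean.
Quadratic loss ⇒ the optimal estimator is the posterior mean.

18.745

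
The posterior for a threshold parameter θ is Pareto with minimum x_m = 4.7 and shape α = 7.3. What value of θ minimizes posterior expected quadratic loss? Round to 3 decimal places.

The Pareto density is strictly decreasing on [x_m, ∞), so the mode is x_m = 4.700.
Mean = α·x_m/(α−1) = 7.3·4.7/6.3 = 5.446.
Quadratic loss ⇒ the optimal estimator is the posterior mean.

5.446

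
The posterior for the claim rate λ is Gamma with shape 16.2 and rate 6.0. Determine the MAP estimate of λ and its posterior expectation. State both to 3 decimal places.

λ_MAP = 2.533, E[λ|data] = 2.700

Mode = (α−1)/β = 15.2/6.0 = 2.533.
Mean = α/β = 16.2/6.0 = 2.700.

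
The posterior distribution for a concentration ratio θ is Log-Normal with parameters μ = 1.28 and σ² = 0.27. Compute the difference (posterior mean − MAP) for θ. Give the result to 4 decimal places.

1.3709

Mode = exp(μ − σ²) = exp(1.01) = 2.7456.
Mean = exp(μ + σ²/2) = exp(1.415) = 4.1165.
Difference = 4.1165 − 2.7456 = 1.3709.
Mean > mode: the posterior has a right tail.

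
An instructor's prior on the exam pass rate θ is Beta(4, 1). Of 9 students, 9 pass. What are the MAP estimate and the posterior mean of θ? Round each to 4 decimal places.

MAP: 1.0000. Posterior mean: 0.9286.

Posterior: Beta(4+9, 1+0) = Beta(13, 1).
Since β = 1 ≤ 1 and α > 1, the Beta density is monotone increasing on [0,1]; the mode is at 1.
Mean = 13/(13+1) = 0.9286.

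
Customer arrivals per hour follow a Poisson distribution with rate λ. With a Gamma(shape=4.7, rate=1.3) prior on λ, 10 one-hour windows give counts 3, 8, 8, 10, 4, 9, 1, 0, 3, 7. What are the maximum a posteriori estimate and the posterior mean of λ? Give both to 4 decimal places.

MAP = 5.0177; posterior mean = 5.1062

Σ counts = 53. Posterior: Gamma(shape = 4.7+53 = 57.7, rate = 1.3+10 = 11.3).
Mode = (α−1)/β = 56.7/11.3 = 5.0177.
Mean = α/β = 57.7/11.3 = 5.1062.
The mean is pulled above the mode by the posterior's right skew.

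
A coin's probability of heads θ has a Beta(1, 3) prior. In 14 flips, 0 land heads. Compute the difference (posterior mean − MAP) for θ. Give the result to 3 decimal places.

Posterior: Beta(1+0, 3+14) = Beta(1, 17).
Since α = 1 ≤ 1 and β > 1, the Beta density is monotone decreasing on [0,1]; the mode is at 0.
Mean = 1/(1+17) = 0.056.
Difference = 0.056 − 0.000 = 0.056.

0.056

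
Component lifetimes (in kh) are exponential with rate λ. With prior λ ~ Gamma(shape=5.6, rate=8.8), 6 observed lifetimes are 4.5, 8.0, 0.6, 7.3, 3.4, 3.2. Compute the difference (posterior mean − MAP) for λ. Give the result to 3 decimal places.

Σ times = 27.0. Posterior: Gamma(shape = 5.6+6 = 11.6, rate = 8.8+27.0 = 35.8).
Mode = (α−1)/β = 10.6/35.8 = 0.296.
Mean = α/β = 11.6/35.8 = 0.324.
Difference = 0.324 − 0.296 = 0.028.

0.028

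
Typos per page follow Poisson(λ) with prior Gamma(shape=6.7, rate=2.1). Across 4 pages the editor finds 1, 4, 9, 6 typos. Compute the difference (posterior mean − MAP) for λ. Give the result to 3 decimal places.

0.164

Σ counts = 20. Posterior: Gamma(shape = 6.7+20 = 26.7, rate = 2.1+4 = 6.1).
Mode = (α−1)/β = 25.7/6.1 = 4.213.
Mean = α/β = 26.7/6.1 = 4.377.
Difference = 4.377 − 4.213 = 0.164.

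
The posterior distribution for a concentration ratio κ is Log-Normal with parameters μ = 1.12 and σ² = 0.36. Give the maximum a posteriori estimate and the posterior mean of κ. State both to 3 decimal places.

Mode = exp(μ − σ²) = exp(0.76) = 2.138.
Mean = exp(μ + σ²/2) = exp(1.300) = 3.669.

maximum a posteriori estimate = 2.138, posterior mean = 3.669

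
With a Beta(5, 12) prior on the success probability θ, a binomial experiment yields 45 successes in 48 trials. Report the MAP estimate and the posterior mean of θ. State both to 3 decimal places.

Posterior: Beta(5+45, 12+3) = Beta(50, 15).
Mode = (50−1)/(50+15−2) = 49/63 = 0.778.
Mean = 50/(50+15) = 50/65 = 0.769.

MAP = 0.778; posterior mean = 0.769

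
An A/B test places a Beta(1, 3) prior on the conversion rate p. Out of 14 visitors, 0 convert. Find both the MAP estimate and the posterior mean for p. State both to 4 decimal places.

p_MAP = 0.0000, E[p|data] = 0.0556

Posterior: Beta(1+0, 3+14) = Beta(1, 17).
Since α = 1 ≤ 1 and β > 1, the Beta density is monotone decreasing on [0,1]; the mode is at 0.
Mean = 1/(1+17) = 0.0556.
The mean is pulled above the mode by the posterior's right skew.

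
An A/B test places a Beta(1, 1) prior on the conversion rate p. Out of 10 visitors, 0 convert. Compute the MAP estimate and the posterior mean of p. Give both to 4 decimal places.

MAP = 0.0000, posterior mean = 0.0833

Posterior: Beta(1+0, 1+10) = Beta(1, 11).
Since α = 1 ≤ 1 and β > 1, the Beta density is monotone decreasing on [0,1]; the mode is at 0.
Mean = 1/(1+11) = 0.0833.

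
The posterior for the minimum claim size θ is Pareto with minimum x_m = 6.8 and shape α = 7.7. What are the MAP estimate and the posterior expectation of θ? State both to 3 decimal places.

The Pareto density is strictly decreasing on [x_m, ∞), so the mode is x_m = 6.800.
Mean = α·x_m/(α−1) = 7.7·6.8/6.7 = 7.815.

MAP = 6.800, posterior mean = 7.815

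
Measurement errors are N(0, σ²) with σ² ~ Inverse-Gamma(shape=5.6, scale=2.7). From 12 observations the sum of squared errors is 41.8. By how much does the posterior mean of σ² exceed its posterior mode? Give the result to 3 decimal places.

0.353

Posterior: Inverse-Gamma(shape = 5.6+12/2 = 11.6, scale = 2.7+41.8/2 = 23.6).
Mode = β/(α+1) = 23.6/12.6 = 1.873.
Mean = β/(α−1) = 23.6/10.6 = 2.226.
Difference = 2.226 − 1.873 = 0.353.
Mean > mode: the posterior has a right tail.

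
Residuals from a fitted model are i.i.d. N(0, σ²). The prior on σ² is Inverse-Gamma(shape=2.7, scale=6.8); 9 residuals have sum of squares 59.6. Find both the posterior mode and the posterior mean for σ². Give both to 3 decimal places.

Posterior: Inverse-Gamma(shape = 2.7+9/2 = 7.2, scale = 6.8+59.6/2 = 36.6).
Mode = β/(α+1) = 36.6/8.2 = 4.463.
Mean = β/(α−1) = 36.6/6.2 = 5.903.

MAP = 4.463, posterior mean = 5.903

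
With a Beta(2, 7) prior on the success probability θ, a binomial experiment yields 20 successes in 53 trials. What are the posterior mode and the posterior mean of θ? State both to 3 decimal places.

Posterior: Beta(2+20, 7+33) = Beta(22, 40).
Mode = (22−1)/(22+40−2) = 21/60 = 0.350.
Mean = 22/(22+40) = 22/62 = 0.355.

posterior mode = 0.350, posterior mean = 0.355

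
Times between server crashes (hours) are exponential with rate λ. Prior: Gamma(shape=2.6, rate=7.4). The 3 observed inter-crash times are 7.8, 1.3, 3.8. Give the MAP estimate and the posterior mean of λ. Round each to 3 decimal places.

MAP: 0.227. Posterior mean: 0.276.

Σ times = 12.9. Posterior: Gamma(shape = 2.6+3 = 5.6, rate = 7.4+12.9 = 20.3).
Mode = (α−1)/β = 4.6/20.3 = 0.227.
Mean = α/β = 5.6/20.3 = 0.276.
Mean > mode: the posterior has a right tail.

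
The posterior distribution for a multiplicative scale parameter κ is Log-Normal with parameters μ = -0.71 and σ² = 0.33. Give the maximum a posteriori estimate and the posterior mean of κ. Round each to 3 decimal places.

MAP: 0.353. Posterior mean: 0.580.

Mode = exp(μ − σ²) = exp(-1.04) = 0.353.
Mean = exp(μ + σ²/2) = exp(-0.545) = 0.580.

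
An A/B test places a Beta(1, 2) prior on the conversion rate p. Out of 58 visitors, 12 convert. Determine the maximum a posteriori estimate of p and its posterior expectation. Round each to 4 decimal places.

Posterior: Beta(1+12, 2+46) = Beta(13, 48).
Mode = (13−1)/(13+48−2) = 12/59 = 0.2034.
Mean = 13/(13+48) = 13/61 = 0.2131.

MAP = 0.2034, posterior mean = 0.2131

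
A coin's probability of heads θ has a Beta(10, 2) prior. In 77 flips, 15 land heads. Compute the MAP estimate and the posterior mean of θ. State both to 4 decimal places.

Posterior: Beta(10+15, 2+62) = Beta(25, 64).
Mode = (25−1)/(25+64−2) = 24/87 = 0.2759.
Mean = 25/(25+64) = 25/89 = 0.2809.
The posterior is right-skewed, so the mean exceeds the mode.

MAP = 0.2759; posterior mean = 0.2809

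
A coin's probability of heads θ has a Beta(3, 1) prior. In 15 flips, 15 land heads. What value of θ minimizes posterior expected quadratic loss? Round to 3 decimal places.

Posterior: Beta(3+15, 1+0) = Beta(18, 1).
Since β = 1 ≤ 1 and α > 1, the Beta density is monotone increasing on [0,1]; the mode is at 1.
Mean = 18/(18+1) = 0.947.
Quadratic loss ⇒ the optimal estimator is the posterior mean.

0.947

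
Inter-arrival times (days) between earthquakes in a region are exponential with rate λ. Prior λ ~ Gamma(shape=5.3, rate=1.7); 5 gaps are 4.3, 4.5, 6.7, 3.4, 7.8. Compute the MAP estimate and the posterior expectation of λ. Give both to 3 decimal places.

Σ times = 26.7. Posterior: Gamma(shape = 5.3+5 = 10.3, rate = 1.7+26.7 = 28.4).
Mode = (α−1)/β = 9.3/28.4 = 0.327.
Mean = α/β = 10.3/28.4 = 0.363.

MAP estimate = 0.327, posterior expectation = 0.363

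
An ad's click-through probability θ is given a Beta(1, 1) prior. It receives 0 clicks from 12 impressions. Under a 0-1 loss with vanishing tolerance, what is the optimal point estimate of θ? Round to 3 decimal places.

Posterior: Beta(1+0, 1+12) = Beta(1, 13).
Since α = 1 ≤ 1 and β > 1, the Beta density is monotone decreasing on [0,1]; the mode is at 0.
Mean = 1/(1+13) = 0.071.
This is the posterior mode — the MAP estimate.

0.000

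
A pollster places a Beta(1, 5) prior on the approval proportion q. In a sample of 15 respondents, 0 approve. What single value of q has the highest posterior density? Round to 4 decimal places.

Posterior: Beta(1+0, 5+15) = Beta(1, 20).
Since α = 1 ≤ 1 and β > 1, the Beta density is monotone decreasing on [0,1]; the mode is at 0.
Mean = 1/(1+20) = 0.0476.
This is the posterior mode — the MAP estimate.

0.0000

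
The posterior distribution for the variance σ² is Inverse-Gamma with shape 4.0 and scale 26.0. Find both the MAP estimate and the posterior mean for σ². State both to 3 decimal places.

Mode = β/(α+1) = 26.0/5.0 = 5.200.
Mean = β/(α−1) = 26.0/3.0 = 8.667.

σ²_MAP = 5.200, E[σ²|data] = 8.667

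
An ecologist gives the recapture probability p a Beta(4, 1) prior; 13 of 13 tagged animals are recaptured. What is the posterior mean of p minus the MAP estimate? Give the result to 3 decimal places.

Posterior: Beta(4+13, 1+0) = Beta(17, 1).
Since β = 1 ≤ 1 and α > 1, the Beta density is monotone increasing on [0,1]; the mode is at 1.
Mean = 17/(17+1) = 0.944.
Difference = 0.944 − 1.000 = -0.056.
The mean is pulled below the mode by the posterior's left skew.

-0.056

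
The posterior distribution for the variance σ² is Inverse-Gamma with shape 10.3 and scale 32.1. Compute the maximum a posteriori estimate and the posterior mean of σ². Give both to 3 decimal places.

Mode = β/(α+1) = 32.1/11.3 = 2.841.
Mean = β/(α−1) = 32.1/9.3 = 3.452.
Mean > mode: the posterior has a right tail.

σ²_MAP = 2.841, E[σ²|data] = 3.452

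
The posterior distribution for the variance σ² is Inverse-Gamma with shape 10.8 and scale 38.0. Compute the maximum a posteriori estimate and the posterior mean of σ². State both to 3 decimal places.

MAP = 3.220; posterior mean = 3.878

Mode = β/(α+1) = 38.0/11.8 = 3.220.
Mean = β/(α−1) = 38.0/9.8 = 3.878.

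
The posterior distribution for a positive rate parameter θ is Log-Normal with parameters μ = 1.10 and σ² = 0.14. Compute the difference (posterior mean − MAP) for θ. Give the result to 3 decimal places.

0.610

Mode = exp(μ − σ²) = exp(0.96) = 2.612.
Mean = exp(μ + σ²/2) = exp(1.170) = 3.222.
Difference = 3.222 − 2.612 = 0.610.
The mean is pulled above the mode by the posterior's right skew.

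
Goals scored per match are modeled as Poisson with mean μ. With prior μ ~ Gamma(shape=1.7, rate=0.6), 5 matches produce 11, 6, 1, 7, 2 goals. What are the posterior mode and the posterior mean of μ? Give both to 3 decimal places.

MAP = 4.946, posterior mean = 5.125

Σ counts = 27. Posterior: Gamma(shape = 1.7+27 = 28.7, rate = 0.6+5 = 5.6).
Mode = (α−1)/β = 27.7/5.6 = 4.946.
Mean = α/β = 28.7/5.6 = 5.125.
The mean is pulled above the mode by the posterior's right skew.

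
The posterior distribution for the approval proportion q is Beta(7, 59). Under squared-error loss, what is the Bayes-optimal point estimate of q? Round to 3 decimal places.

0.106

Mode = (7−1)/(7+59−2) = 6/64 = 0.094.
Mean = 7/(7+59) = 7/66 = 0.106.
Squared-error loss ⇒ the optimal estimator is the posterior mean.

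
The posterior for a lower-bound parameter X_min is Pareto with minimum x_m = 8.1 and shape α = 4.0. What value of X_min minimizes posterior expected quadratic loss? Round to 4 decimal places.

10.8000

The Pareto density is strictly decreasing on [x_m, ∞), so the mode is x_m = 8.1000.
Mean = α·x_m/(α−1) = 4.0·8.1/3.0 = 10.8000.
Quadratic loss ⇒ the optimal estimator is the posterior mean.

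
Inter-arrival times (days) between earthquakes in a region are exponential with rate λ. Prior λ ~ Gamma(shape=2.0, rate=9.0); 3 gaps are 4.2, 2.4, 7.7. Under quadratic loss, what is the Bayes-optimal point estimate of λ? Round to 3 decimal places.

0.215

Σ times = 14.3. Posterior: Gamma(shape = 2.0+3 = 5.0, rate = 9.0+14.3 = 23.3).
Mode = (α−1)/β = 4.0/23.3 = 0.172.
Mean = α/β = 5.0/23.3 = 0.215.
Quadratic loss ⇒ the optimal estimator is the posterior mean.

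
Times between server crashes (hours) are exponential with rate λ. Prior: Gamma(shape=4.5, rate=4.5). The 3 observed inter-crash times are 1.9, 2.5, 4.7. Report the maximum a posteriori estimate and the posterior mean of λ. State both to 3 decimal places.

MAP = 0.478, posterior mean = 0.551

Σ times = 9.1. Posterior: Gamma(shape = 4.5+3 = 7.5, rate = 4.5+9.1 = 13.6).
Mode = (α−1)/β = 6.5/13.6 = 0.478.
Mean = α/β = 7.5/13.6 = 0.551.
Right-skewed posterior ⇒ mode < mean.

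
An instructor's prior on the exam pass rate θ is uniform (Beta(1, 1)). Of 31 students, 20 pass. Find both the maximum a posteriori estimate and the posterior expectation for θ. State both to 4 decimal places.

Posterior: Beta(1+20, 1+11) = Beta(21, 12).
Mode = (21−1)/(21+12−2) = 20/31 = 0.6452.
Mean = 21/(21+12) = 21/33 = 0.6364.
Mode > mean: the posterior has a left tail.

MAP: 0.6452. Posterior mean: 0.6364.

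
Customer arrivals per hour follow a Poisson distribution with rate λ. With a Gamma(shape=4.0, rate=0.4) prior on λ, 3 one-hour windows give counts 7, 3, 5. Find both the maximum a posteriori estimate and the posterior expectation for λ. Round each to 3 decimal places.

λ_MAP = 5.294, E[λ|data] = 5.588

Σ counts = 15. Posterior: Gamma(shape = 4.0+15 = 19.0, rate = 0.4+3 = 3.4).
Mode = (α−1)/β = 18.0/3.4 = 5.294.
Mean = α/β = 19.0/3.4 = 5.588.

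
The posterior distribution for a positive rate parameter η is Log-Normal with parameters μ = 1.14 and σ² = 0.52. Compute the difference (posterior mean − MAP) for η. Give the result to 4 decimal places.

Mode = exp(μ − σ²) = exp(0.62) = 1.8589.
Mean = exp(μ + σ²/2) = exp(1.400) = 4.0552.
Difference = 4.0552 − 1.8589 = 2.1963.

2.1963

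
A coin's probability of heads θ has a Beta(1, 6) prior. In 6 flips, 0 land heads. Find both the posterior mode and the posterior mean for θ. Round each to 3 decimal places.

Posterior: Beta(1+0, 6+6) = Beta(1, 12).
Since α = 1 ≤ 1 and β > 1, the Beta density is monotone decreasing on [0,1]; the mode is at 0.
Mean = 1/(1+12) = 0.077.

posterior mode = 0.000, posterior mean = 0.077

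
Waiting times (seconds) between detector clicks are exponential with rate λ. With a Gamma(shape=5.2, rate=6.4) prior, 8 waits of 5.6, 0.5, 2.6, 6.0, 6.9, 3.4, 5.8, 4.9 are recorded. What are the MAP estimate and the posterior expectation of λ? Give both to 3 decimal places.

λ_MAP = 0.290, E[λ|data] = 0.314

Σ times = 35.7. Posterior: Gamma(shape = 5.2+8 = 13.2, rate = 6.4+35.7 = 42.1).
Mode = (α−1)/β = 12.2/42.1 = 0.290.
Mean = α/β = 13.2/42.1 = 0.314.
Mean > mode: the posterior has a right tail.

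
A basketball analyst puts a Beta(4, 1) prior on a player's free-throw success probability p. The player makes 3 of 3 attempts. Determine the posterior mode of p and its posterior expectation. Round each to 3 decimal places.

Posterior: Beta(4+3, 1+0) = Beta(7, 1).
Since β = 1 ≤ 1 and α > 1, the Beta density is monotone increasing on [0,1]; the mode is at 1.
Mean = 7/(7+1) = 0.875.
Left-skewed posterior ⇒ mean < mode.

MAP = 1.000; posterior mean = 0.875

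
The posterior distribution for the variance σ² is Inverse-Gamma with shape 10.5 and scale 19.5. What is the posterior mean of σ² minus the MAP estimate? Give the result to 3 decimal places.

0.357

Mode = β/(α+1) = 19.5/11.5 = 1.696.
Mean = β/(α−1) = 19.5/9.5 = 2.053.
Difference = 2.053 − 1.696 = 0.357.
Mean > mode: the posterior has a right tail.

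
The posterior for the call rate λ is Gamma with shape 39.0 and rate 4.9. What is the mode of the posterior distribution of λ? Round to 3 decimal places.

7.755

Mode = (α−1)/β = 38.0/4.9 = 7.755.
Mean = α/β = 39.0/4.9 = 7.959.
This is the posterior mode — the MAP estimate.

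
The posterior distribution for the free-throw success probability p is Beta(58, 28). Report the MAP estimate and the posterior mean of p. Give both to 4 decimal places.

Mode = (58−1)/(58+28−2) = 57/84 = 0.6786.
Mean = 58/(58+28) = 58/86 = 0.6744.
Mode > mean: the posterior has a left tail.

MAP estimate = 0.6786, posterior mean = 0.6744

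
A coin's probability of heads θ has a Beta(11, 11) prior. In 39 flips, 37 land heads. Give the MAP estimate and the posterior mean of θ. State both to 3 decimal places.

MAP = 0.797, posterior mean = 0.787

Posterior: Beta(11+37, 11+2) = Beta(48, 13).
Mode = (48−1)/(48+13−2) = 47/59 = 0.797.
Mean = 48/(48+13) = 48/61 = 0.787.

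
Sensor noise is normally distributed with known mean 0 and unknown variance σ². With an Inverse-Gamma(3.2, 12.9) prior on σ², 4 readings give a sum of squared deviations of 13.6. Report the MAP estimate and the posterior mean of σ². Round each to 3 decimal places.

MAP = 3.177, posterior mean = 4.690

Posterior: Inverse-Gamma(shape = 3.2+4/2 = 5.2, scale = 12.9+13.6/2 = 19.7).
Mode = β/(α+1) = 19.7/6.2 = 3.177.
Mean = β/(α−1) = 19.7/4.2 = 4.690.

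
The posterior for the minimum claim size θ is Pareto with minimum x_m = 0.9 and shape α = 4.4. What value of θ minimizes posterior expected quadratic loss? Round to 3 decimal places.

1.165

The Pareto density is strictly decreasing on [x_m, ∞), so the mode is x_m = 0.900.
Mean = α·x_m/(α−1) = 4.4·0.9/3.4 = 1.165.
Quadratic loss ⇒ the optimal estimator is the posterior mean.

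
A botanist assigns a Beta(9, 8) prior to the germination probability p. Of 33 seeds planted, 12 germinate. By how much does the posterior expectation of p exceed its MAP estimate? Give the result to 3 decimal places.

0.003

Posterior: Beta(9+12, 8+21) = Beta(21, 29).
Mode = (21−1)/(21+29−2) = 20/48 = 0.417.
Mean = 21/(21+29) = 21/50 = 0.420.
Difference = 0.420 − 0.417 = 0.003.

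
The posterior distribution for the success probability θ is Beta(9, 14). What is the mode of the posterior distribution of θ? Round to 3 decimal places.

0.381

Mode = (9−1)/(9+14−2) = 8/21 = 0.381.
Mean = 9/(9+14) = 9/23 = 0.391.
This is the posterior mode — the MAP estimate.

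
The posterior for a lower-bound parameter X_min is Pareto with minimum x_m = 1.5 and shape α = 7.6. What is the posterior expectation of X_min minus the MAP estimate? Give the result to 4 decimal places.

The Pareto density is strictly decreasing on [x_m, ∞), so the mode is x_m = 1.5000.
Mean = α·x_m/(α−1) = 7.6·1.5/6.6 = 1.7273.
Difference = 1.7273 − 1.5000 = 0.2273.
Mean > mode: the posterior has a right tail.

0.2273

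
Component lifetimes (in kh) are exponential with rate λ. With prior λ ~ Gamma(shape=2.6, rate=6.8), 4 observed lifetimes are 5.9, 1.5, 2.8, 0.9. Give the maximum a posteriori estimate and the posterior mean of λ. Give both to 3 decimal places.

Σ times = 11.1. Posterior: Gamma(shape = 2.6+4 = 6.6, rate = 6.8+11.1 = 17.9).
Mode = (α−1)/β = 5.6/17.9 = 0.313.
Mean = α/β = 6.6/17.9 = 0.369.
The posterior is right-skewed, so the mean exceeds the mode.

maximum a posteriori estimate = 0.313, posterior mean = 0.369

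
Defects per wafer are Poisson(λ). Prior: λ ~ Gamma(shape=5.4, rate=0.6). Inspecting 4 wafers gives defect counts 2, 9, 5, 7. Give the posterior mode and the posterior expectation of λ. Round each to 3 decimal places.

MAP: 5.957. Posterior mean: 6.174.

Σ counts = 23. Posterior: Gamma(shape = 5.4+23 = 28.4, rate = 0.6+4 = 4.6).
Mode = (α−1)/β = 27.4/4.6 = 5.957.
Mean = α/β = 28.4/4.6 = 6.174.
The posterior is right-skewed, so the mean exceeds the mode.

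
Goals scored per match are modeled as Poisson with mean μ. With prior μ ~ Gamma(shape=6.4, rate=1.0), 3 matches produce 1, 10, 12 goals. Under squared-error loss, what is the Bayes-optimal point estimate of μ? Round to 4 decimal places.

7.3500

Σ counts = 23. Posterior: Gamma(shape = 6.4+23 = 29.4, rate = 1.0+3 = 4.0).
Mode = (α−1)/β = 28.4/4.0 = 7.1000.
Mean = α/β = 29.4/4.0 = 7.3500.
Squared-error loss ⇒ the optimal estimator is the posterior mean.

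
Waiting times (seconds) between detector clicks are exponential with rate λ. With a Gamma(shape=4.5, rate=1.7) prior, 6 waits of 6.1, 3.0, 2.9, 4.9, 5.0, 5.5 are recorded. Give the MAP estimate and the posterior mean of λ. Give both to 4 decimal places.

MAP: 0.3265. Posterior mean: 0.3608.

Σ times = 27.4. Posterior: Gamma(shape = 4.5+6 = 10.5, rate = 1.7+27.4 = 29.1).
Mode = (α−1)/β = 9.5/29.1 = 0.3265.
Mean = α/β = 10.5/29.1 = 0.3608.
The posterior is right-skewed, so the mean exceeds the mode.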